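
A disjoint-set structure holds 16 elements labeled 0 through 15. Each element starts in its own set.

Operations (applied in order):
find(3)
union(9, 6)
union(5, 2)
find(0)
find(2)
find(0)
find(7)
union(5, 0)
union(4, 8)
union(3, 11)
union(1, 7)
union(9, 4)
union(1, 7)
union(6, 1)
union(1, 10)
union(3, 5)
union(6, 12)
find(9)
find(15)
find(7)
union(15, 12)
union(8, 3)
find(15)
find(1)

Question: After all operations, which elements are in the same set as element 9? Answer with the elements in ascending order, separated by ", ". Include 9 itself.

Answer: 0, 1, 2, 3, 4, 5, 6, 7, 8, 9, 10, 11, 12, 15

Derivation:
Step 1: find(3) -> no change; set of 3 is {3}
Step 2: union(9, 6) -> merged; set of 9 now {6, 9}
Step 3: union(5, 2) -> merged; set of 5 now {2, 5}
Step 4: find(0) -> no change; set of 0 is {0}
Step 5: find(2) -> no change; set of 2 is {2, 5}
Step 6: find(0) -> no change; set of 0 is {0}
Step 7: find(7) -> no change; set of 7 is {7}
Step 8: union(5, 0) -> merged; set of 5 now {0, 2, 5}
Step 9: union(4, 8) -> merged; set of 4 now {4, 8}
Step 10: union(3, 11) -> merged; set of 3 now {3, 11}
Step 11: union(1, 7) -> merged; set of 1 now {1, 7}
Step 12: union(9, 4) -> merged; set of 9 now {4, 6, 8, 9}
Step 13: union(1, 7) -> already same set; set of 1 now {1, 7}
Step 14: union(6, 1) -> merged; set of 6 now {1, 4, 6, 7, 8, 9}
Step 15: union(1, 10) -> merged; set of 1 now {1, 4, 6, 7, 8, 9, 10}
Step 16: union(3, 5) -> merged; set of 3 now {0, 2, 3, 5, 11}
Step 17: union(6, 12) -> merged; set of 6 now {1, 4, 6, 7, 8, 9, 10, 12}
Step 18: find(9) -> no change; set of 9 is {1, 4, 6, 7, 8, 9, 10, 12}
Step 19: find(15) -> no change; set of 15 is {15}
Step 20: find(7) -> no change; set of 7 is {1, 4, 6, 7, 8, 9, 10, 12}
Step 21: union(15, 12) -> merged; set of 15 now {1, 4, 6, 7, 8, 9, 10, 12, 15}
Step 22: union(8, 3) -> merged; set of 8 now {0, 1, 2, 3, 4, 5, 6, 7, 8, 9, 10, 11, 12, 15}
Step 23: find(15) -> no change; set of 15 is {0, 1, 2, 3, 4, 5, 6, 7, 8, 9, 10, 11, 12, 15}
Step 24: find(1) -> no change; set of 1 is {0, 1, 2, 3, 4, 5, 6, 7, 8, 9, 10, 11, 12, 15}
Component of 9: {0, 1, 2, 3, 4, 5, 6, 7, 8, 9, 10, 11, 12, 15}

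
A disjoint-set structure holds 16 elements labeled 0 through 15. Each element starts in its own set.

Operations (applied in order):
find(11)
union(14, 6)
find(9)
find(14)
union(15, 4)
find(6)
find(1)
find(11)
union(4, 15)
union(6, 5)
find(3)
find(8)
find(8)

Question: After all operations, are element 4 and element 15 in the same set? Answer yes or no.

Answer: yes

Derivation:
Step 1: find(11) -> no change; set of 11 is {11}
Step 2: union(14, 6) -> merged; set of 14 now {6, 14}
Step 3: find(9) -> no change; set of 9 is {9}
Step 4: find(14) -> no change; set of 14 is {6, 14}
Step 5: union(15, 4) -> merged; set of 15 now {4, 15}
Step 6: find(6) -> no change; set of 6 is {6, 14}
Step 7: find(1) -> no change; set of 1 is {1}
Step 8: find(11) -> no change; set of 11 is {11}
Step 9: union(4, 15) -> already same set; set of 4 now {4, 15}
Step 10: union(6, 5) -> merged; set of 6 now {5, 6, 14}
Step 11: find(3) -> no change; set of 3 is {3}
Step 12: find(8) -> no change; set of 8 is {8}
Step 13: find(8) -> no change; set of 8 is {8}
Set of 4: {4, 15}; 15 is a member.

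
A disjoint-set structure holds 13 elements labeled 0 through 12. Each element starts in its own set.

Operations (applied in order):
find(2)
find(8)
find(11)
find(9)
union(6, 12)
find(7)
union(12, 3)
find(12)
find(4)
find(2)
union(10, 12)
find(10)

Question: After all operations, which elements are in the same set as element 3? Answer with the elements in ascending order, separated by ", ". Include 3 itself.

Step 1: find(2) -> no change; set of 2 is {2}
Step 2: find(8) -> no change; set of 8 is {8}
Step 3: find(11) -> no change; set of 11 is {11}
Step 4: find(9) -> no change; set of 9 is {9}
Step 5: union(6, 12) -> merged; set of 6 now {6, 12}
Step 6: find(7) -> no change; set of 7 is {7}
Step 7: union(12, 3) -> merged; set of 12 now {3, 6, 12}
Step 8: find(12) -> no change; set of 12 is {3, 6, 12}
Step 9: find(4) -> no change; set of 4 is {4}
Step 10: find(2) -> no change; set of 2 is {2}
Step 11: union(10, 12) -> merged; set of 10 now {3, 6, 10, 12}
Step 12: find(10) -> no change; set of 10 is {3, 6, 10, 12}
Component of 3: {3, 6, 10, 12}

Answer: 3, 6, 10, 12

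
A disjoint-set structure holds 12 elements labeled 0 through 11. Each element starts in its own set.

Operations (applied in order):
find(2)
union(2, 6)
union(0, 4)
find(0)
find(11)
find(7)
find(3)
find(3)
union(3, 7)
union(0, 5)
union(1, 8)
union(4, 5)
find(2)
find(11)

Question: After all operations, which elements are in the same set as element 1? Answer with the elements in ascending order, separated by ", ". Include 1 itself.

Answer: 1, 8

Derivation:
Step 1: find(2) -> no change; set of 2 is {2}
Step 2: union(2, 6) -> merged; set of 2 now {2, 6}
Step 3: union(0, 4) -> merged; set of 0 now {0, 4}
Step 4: find(0) -> no change; set of 0 is {0, 4}
Step 5: find(11) -> no change; set of 11 is {11}
Step 6: find(7) -> no change; set of 7 is {7}
Step 7: find(3) -> no change; set of 3 is {3}
Step 8: find(3) -> no change; set of 3 is {3}
Step 9: union(3, 7) -> merged; set of 3 now {3, 7}
Step 10: union(0, 5) -> merged; set of 0 now {0, 4, 5}
Step 11: union(1, 8) -> merged; set of 1 now {1, 8}
Step 12: union(4, 5) -> already same set; set of 4 now {0, 4, 5}
Step 13: find(2) -> no change; set of 2 is {2, 6}
Step 14: find(11) -> no change; set of 11 is {11}
Component of 1: {1, 8}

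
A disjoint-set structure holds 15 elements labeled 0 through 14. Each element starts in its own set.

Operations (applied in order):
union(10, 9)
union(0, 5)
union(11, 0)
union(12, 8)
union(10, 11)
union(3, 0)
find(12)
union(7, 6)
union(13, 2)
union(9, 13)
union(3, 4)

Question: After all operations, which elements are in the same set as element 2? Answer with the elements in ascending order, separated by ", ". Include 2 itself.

Answer: 0, 2, 3, 4, 5, 9, 10, 11, 13

Derivation:
Step 1: union(10, 9) -> merged; set of 10 now {9, 10}
Step 2: union(0, 5) -> merged; set of 0 now {0, 5}
Step 3: union(11, 0) -> merged; set of 11 now {0, 5, 11}
Step 4: union(12, 8) -> merged; set of 12 now {8, 12}
Step 5: union(10, 11) -> merged; set of 10 now {0, 5, 9, 10, 11}
Step 6: union(3, 0) -> merged; set of 3 now {0, 3, 5, 9, 10, 11}
Step 7: find(12) -> no change; set of 12 is {8, 12}
Step 8: union(7, 6) -> merged; set of 7 now {6, 7}
Step 9: union(13, 2) -> merged; set of 13 now {2, 13}
Step 10: union(9, 13) -> merged; set of 9 now {0, 2, 3, 5, 9, 10, 11, 13}
Step 11: union(3, 4) -> merged; set of 3 now {0, 2, 3, 4, 5, 9, 10, 11, 13}
Component of 2: {0, 2, 3, 4, 5, 9, 10, 11, 13}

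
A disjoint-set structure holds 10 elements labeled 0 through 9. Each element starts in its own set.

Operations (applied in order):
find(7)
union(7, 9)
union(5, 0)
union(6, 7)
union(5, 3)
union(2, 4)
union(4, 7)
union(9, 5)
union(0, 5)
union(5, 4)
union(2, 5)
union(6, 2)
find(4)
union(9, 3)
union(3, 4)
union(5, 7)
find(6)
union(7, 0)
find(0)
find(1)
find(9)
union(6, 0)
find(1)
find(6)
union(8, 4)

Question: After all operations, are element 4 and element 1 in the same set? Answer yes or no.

Step 1: find(7) -> no change; set of 7 is {7}
Step 2: union(7, 9) -> merged; set of 7 now {7, 9}
Step 3: union(5, 0) -> merged; set of 5 now {0, 5}
Step 4: union(6, 7) -> merged; set of 6 now {6, 7, 9}
Step 5: union(5, 3) -> merged; set of 5 now {0, 3, 5}
Step 6: union(2, 4) -> merged; set of 2 now {2, 4}
Step 7: union(4, 7) -> merged; set of 4 now {2, 4, 6, 7, 9}
Step 8: union(9, 5) -> merged; set of 9 now {0, 2, 3, 4, 5, 6, 7, 9}
Step 9: union(0, 5) -> already same set; set of 0 now {0, 2, 3, 4, 5, 6, 7, 9}
Step 10: union(5, 4) -> already same set; set of 5 now {0, 2, 3, 4, 5, 6, 7, 9}
Step 11: union(2, 5) -> already same set; set of 2 now {0, 2, 3, 4, 5, 6, 7, 9}
Step 12: union(6, 2) -> already same set; set of 6 now {0, 2, 3, 4, 5, 6, 7, 9}
Step 13: find(4) -> no change; set of 4 is {0, 2, 3, 4, 5, 6, 7, 9}
Step 14: union(9, 3) -> already same set; set of 9 now {0, 2, 3, 4, 5, 6, 7, 9}
Step 15: union(3, 4) -> already same set; set of 3 now {0, 2, 3, 4, 5, 6, 7, 9}
Step 16: union(5, 7) -> already same set; set of 5 now {0, 2, 3, 4, 5, 6, 7, 9}
Step 17: find(6) -> no change; set of 6 is {0, 2, 3, 4, 5, 6, 7, 9}
Step 18: union(7, 0) -> already same set; set of 7 now {0, 2, 3, 4, 5, 6, 7, 9}
Step 19: find(0) -> no change; set of 0 is {0, 2, 3, 4, 5, 6, 7, 9}
Step 20: find(1) -> no change; set of 1 is {1}
Step 21: find(9) -> no change; set of 9 is {0, 2, 3, 4, 5, 6, 7, 9}
Step 22: union(6, 0) -> already same set; set of 6 now {0, 2, 3, 4, 5, 6, 7, 9}
Step 23: find(1) -> no change; set of 1 is {1}
Step 24: find(6) -> no change; set of 6 is {0, 2, 3, 4, 5, 6, 7, 9}
Step 25: union(8, 4) -> merged; set of 8 now {0, 2, 3, 4, 5, 6, 7, 8, 9}
Set of 4: {0, 2, 3, 4, 5, 6, 7, 8, 9}; 1 is not a member.

Answer: no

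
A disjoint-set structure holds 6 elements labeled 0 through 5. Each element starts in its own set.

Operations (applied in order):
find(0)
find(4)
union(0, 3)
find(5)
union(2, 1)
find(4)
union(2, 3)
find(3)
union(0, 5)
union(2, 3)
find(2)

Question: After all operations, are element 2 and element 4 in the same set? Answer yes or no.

Answer: no

Derivation:
Step 1: find(0) -> no change; set of 0 is {0}
Step 2: find(4) -> no change; set of 4 is {4}
Step 3: union(0, 3) -> merged; set of 0 now {0, 3}
Step 4: find(5) -> no change; set of 5 is {5}
Step 5: union(2, 1) -> merged; set of 2 now {1, 2}
Step 6: find(4) -> no change; set of 4 is {4}
Step 7: union(2, 3) -> merged; set of 2 now {0, 1, 2, 3}
Step 8: find(3) -> no change; set of 3 is {0, 1, 2, 3}
Step 9: union(0, 5) -> merged; set of 0 now {0, 1, 2, 3, 5}
Step 10: union(2, 3) -> already same set; set of 2 now {0, 1, 2, 3, 5}
Step 11: find(2) -> no change; set of 2 is {0, 1, 2, 3, 5}
Set of 2: {0, 1, 2, 3, 5}; 4 is not a member.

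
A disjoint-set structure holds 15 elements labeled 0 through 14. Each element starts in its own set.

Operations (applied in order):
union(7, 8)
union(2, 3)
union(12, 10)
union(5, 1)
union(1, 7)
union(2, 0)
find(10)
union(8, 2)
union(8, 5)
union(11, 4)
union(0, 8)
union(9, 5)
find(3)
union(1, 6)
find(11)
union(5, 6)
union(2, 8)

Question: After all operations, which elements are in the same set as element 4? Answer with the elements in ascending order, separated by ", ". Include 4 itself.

Answer: 4, 11

Derivation:
Step 1: union(7, 8) -> merged; set of 7 now {7, 8}
Step 2: union(2, 3) -> merged; set of 2 now {2, 3}
Step 3: union(12, 10) -> merged; set of 12 now {10, 12}
Step 4: union(5, 1) -> merged; set of 5 now {1, 5}
Step 5: union(1, 7) -> merged; set of 1 now {1, 5, 7, 8}
Step 6: union(2, 0) -> merged; set of 2 now {0, 2, 3}
Step 7: find(10) -> no change; set of 10 is {10, 12}
Step 8: union(8, 2) -> merged; set of 8 now {0, 1, 2, 3, 5, 7, 8}
Step 9: union(8, 5) -> already same set; set of 8 now {0, 1, 2, 3, 5, 7, 8}
Step 10: union(11, 4) -> merged; set of 11 now {4, 11}
Step 11: union(0, 8) -> already same set; set of 0 now {0, 1, 2, 3, 5, 7, 8}
Step 12: union(9, 5) -> merged; set of 9 now {0, 1, 2, 3, 5, 7, 8, 9}
Step 13: find(3) -> no change; set of 3 is {0, 1, 2, 3, 5, 7, 8, 9}
Step 14: union(1, 6) -> merged; set of 1 now {0, 1, 2, 3, 5, 6, 7, 8, 9}
Step 15: find(11) -> no change; set of 11 is {4, 11}
Step 16: union(5, 6) -> already same set; set of 5 now {0, 1, 2, 3, 5, 6, 7, 8, 9}
Step 17: union(2, 8) -> already same set; set of 2 now {0, 1, 2, 3, 5, 6, 7, 8, 9}
Component of 4: {4, 11}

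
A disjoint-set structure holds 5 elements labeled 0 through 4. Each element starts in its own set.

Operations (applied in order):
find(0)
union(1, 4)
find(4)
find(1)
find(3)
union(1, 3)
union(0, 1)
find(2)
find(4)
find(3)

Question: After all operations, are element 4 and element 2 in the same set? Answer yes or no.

Answer: no

Derivation:
Step 1: find(0) -> no change; set of 0 is {0}
Step 2: union(1, 4) -> merged; set of 1 now {1, 4}
Step 3: find(4) -> no change; set of 4 is {1, 4}
Step 4: find(1) -> no change; set of 1 is {1, 4}
Step 5: find(3) -> no change; set of 3 is {3}
Step 6: union(1, 3) -> merged; set of 1 now {1, 3, 4}
Step 7: union(0, 1) -> merged; set of 0 now {0, 1, 3, 4}
Step 8: find(2) -> no change; set of 2 is {2}
Step 9: find(4) -> no change; set of 4 is {0, 1, 3, 4}
Step 10: find(3) -> no change; set of 3 is {0, 1, 3, 4}
Set of 4: {0, 1, 3, 4}; 2 is not a member.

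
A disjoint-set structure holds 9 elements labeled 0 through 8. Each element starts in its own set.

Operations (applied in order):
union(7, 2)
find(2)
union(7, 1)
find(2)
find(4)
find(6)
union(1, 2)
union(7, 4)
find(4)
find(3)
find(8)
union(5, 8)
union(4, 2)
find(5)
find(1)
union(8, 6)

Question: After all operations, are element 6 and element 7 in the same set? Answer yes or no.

Answer: no

Derivation:
Step 1: union(7, 2) -> merged; set of 7 now {2, 7}
Step 2: find(2) -> no change; set of 2 is {2, 7}
Step 3: union(7, 1) -> merged; set of 7 now {1, 2, 7}
Step 4: find(2) -> no change; set of 2 is {1, 2, 7}
Step 5: find(4) -> no change; set of 4 is {4}
Step 6: find(6) -> no change; set of 6 is {6}
Step 7: union(1, 2) -> already same set; set of 1 now {1, 2, 7}
Step 8: union(7, 4) -> merged; set of 7 now {1, 2, 4, 7}
Step 9: find(4) -> no change; set of 4 is {1, 2, 4, 7}
Step 10: find(3) -> no change; set of 3 is {3}
Step 11: find(8) -> no change; set of 8 is {8}
Step 12: union(5, 8) -> merged; set of 5 now {5, 8}
Step 13: union(4, 2) -> already same set; set of 4 now {1, 2, 4, 7}
Step 14: find(5) -> no change; set of 5 is {5, 8}
Step 15: find(1) -> no change; set of 1 is {1, 2, 4, 7}
Step 16: union(8, 6) -> merged; set of 8 now {5, 6, 8}
Set of 6: {5, 6, 8}; 7 is not a member.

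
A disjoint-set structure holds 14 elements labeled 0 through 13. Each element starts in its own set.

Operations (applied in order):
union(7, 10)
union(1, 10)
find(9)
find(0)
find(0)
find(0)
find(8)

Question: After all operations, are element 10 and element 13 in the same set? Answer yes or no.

Step 1: union(7, 10) -> merged; set of 7 now {7, 10}
Step 2: union(1, 10) -> merged; set of 1 now {1, 7, 10}
Step 3: find(9) -> no change; set of 9 is {9}
Step 4: find(0) -> no change; set of 0 is {0}
Step 5: find(0) -> no change; set of 0 is {0}
Step 6: find(0) -> no change; set of 0 is {0}
Step 7: find(8) -> no change; set of 8 is {8}
Set of 10: {1, 7, 10}; 13 is not a member.

Answer: no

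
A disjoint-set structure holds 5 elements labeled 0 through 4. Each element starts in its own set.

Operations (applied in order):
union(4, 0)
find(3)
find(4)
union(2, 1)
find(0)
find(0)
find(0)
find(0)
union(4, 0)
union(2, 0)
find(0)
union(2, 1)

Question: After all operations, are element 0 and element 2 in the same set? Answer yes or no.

Step 1: union(4, 0) -> merged; set of 4 now {0, 4}
Step 2: find(3) -> no change; set of 3 is {3}
Step 3: find(4) -> no change; set of 4 is {0, 4}
Step 4: union(2, 1) -> merged; set of 2 now {1, 2}
Step 5: find(0) -> no change; set of 0 is {0, 4}
Step 6: find(0) -> no change; set of 0 is {0, 4}
Step 7: find(0) -> no change; set of 0 is {0, 4}
Step 8: find(0) -> no change; set of 0 is {0, 4}
Step 9: union(4, 0) -> already same set; set of 4 now {0, 4}
Step 10: union(2, 0) -> merged; set of 2 now {0, 1, 2, 4}
Step 11: find(0) -> no change; set of 0 is {0, 1, 2, 4}
Step 12: union(2, 1) -> already same set; set of 2 now {0, 1, 2, 4}
Set of 0: {0, 1, 2, 4}; 2 is a member.

Answer: yes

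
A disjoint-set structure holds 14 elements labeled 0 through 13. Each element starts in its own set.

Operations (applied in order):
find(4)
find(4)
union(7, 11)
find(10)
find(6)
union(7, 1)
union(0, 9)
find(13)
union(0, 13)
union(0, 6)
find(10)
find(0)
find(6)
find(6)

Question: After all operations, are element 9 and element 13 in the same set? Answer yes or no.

Step 1: find(4) -> no change; set of 4 is {4}
Step 2: find(4) -> no change; set of 4 is {4}
Step 3: union(7, 11) -> merged; set of 7 now {7, 11}
Step 4: find(10) -> no change; set of 10 is {10}
Step 5: find(6) -> no change; set of 6 is {6}
Step 6: union(7, 1) -> merged; set of 7 now {1, 7, 11}
Step 7: union(0, 9) -> merged; set of 0 now {0, 9}
Step 8: find(13) -> no change; set of 13 is {13}
Step 9: union(0, 13) -> merged; set of 0 now {0, 9, 13}
Step 10: union(0, 6) -> merged; set of 0 now {0, 6, 9, 13}
Step 11: find(10) -> no change; set of 10 is {10}
Step 12: find(0) -> no change; set of 0 is {0, 6, 9, 13}
Step 13: find(6) -> no change; set of 6 is {0, 6, 9, 13}
Step 14: find(6) -> no change; set of 6 is {0, 6, 9, 13}
Set of 9: {0, 6, 9, 13}; 13 is a member.

Answer: yes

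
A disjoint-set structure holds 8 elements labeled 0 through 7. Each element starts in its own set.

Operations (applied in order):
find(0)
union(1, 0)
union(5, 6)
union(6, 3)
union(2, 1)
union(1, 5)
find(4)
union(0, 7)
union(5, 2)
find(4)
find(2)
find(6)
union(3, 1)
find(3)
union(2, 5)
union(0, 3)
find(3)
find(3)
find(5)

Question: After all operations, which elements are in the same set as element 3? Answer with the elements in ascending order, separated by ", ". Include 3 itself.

Answer: 0, 1, 2, 3, 5, 6, 7

Derivation:
Step 1: find(0) -> no change; set of 0 is {0}
Step 2: union(1, 0) -> merged; set of 1 now {0, 1}
Step 3: union(5, 6) -> merged; set of 5 now {5, 6}
Step 4: union(6, 3) -> merged; set of 6 now {3, 5, 6}
Step 5: union(2, 1) -> merged; set of 2 now {0, 1, 2}
Step 6: union(1, 5) -> merged; set of 1 now {0, 1, 2, 3, 5, 6}
Step 7: find(4) -> no change; set of 4 is {4}
Step 8: union(0, 7) -> merged; set of 0 now {0, 1, 2, 3, 5, 6, 7}
Step 9: union(5, 2) -> already same set; set of 5 now {0, 1, 2, 3, 5, 6, 7}
Step 10: find(4) -> no change; set of 4 is {4}
Step 11: find(2) -> no change; set of 2 is {0, 1, 2, 3, 5, 6, 7}
Step 12: find(6) -> no change; set of 6 is {0, 1, 2, 3, 5, 6, 7}
Step 13: union(3, 1) -> already same set; set of 3 now {0, 1, 2, 3, 5, 6, 7}
Step 14: find(3) -> no change; set of 3 is {0, 1, 2, 3, 5, 6, 7}
Step 15: union(2, 5) -> already same set; set of 2 now {0, 1, 2, 3, 5, 6, 7}
Step 16: union(0, 3) -> already same set; set of 0 now {0, 1, 2, 3, 5, 6, 7}
Step 17: find(3) -> no change; set of 3 is {0, 1, 2, 3, 5, 6, 7}
Step 18: find(3) -> no change; set of 3 is {0, 1, 2, 3, 5, 6, 7}
Step 19: find(5) -> no change; set of 5 is {0, 1, 2, 3, 5, 6, 7}
Component of 3: {0, 1, 2, 3, 5, 6, 7}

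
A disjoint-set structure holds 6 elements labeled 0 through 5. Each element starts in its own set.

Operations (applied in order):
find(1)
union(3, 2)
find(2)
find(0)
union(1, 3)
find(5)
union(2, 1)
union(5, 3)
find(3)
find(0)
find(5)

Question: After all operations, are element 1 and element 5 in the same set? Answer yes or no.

Step 1: find(1) -> no change; set of 1 is {1}
Step 2: union(3, 2) -> merged; set of 3 now {2, 3}
Step 3: find(2) -> no change; set of 2 is {2, 3}
Step 4: find(0) -> no change; set of 0 is {0}
Step 5: union(1, 3) -> merged; set of 1 now {1, 2, 3}
Step 6: find(5) -> no change; set of 5 is {5}
Step 7: union(2, 1) -> already same set; set of 2 now {1, 2, 3}
Step 8: union(5, 3) -> merged; set of 5 now {1, 2, 3, 5}
Step 9: find(3) -> no change; set of 3 is {1, 2, 3, 5}
Step 10: find(0) -> no change; set of 0 is {0}
Step 11: find(5) -> no change; set of 5 is {1, 2, 3, 5}
Set of 1: {1, 2, 3, 5}; 5 is a member.

Answer: yes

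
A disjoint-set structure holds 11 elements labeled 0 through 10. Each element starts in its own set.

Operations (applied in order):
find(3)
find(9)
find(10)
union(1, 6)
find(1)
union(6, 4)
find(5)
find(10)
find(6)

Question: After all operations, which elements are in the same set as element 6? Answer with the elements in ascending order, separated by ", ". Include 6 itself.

Answer: 1, 4, 6

Derivation:
Step 1: find(3) -> no change; set of 3 is {3}
Step 2: find(9) -> no change; set of 9 is {9}
Step 3: find(10) -> no change; set of 10 is {10}
Step 4: union(1, 6) -> merged; set of 1 now {1, 6}
Step 5: find(1) -> no change; set of 1 is {1, 6}
Step 6: union(6, 4) -> merged; set of 6 now {1, 4, 6}
Step 7: find(5) -> no change; set of 5 is {5}
Step 8: find(10) -> no change; set of 10 is {10}
Step 9: find(6) -> no change; set of 6 is {1, 4, 6}
Component of 6: {1, 4, 6}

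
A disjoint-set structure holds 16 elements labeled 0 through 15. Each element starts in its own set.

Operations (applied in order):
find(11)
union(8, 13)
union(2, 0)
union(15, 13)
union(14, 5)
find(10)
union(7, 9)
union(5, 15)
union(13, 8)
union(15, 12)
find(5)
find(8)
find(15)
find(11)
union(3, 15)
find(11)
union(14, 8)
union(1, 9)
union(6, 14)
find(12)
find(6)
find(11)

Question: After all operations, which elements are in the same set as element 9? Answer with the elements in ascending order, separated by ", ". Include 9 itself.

Step 1: find(11) -> no change; set of 11 is {11}
Step 2: union(8, 13) -> merged; set of 8 now {8, 13}
Step 3: union(2, 0) -> merged; set of 2 now {0, 2}
Step 4: union(15, 13) -> merged; set of 15 now {8, 13, 15}
Step 5: union(14, 5) -> merged; set of 14 now {5, 14}
Step 6: find(10) -> no change; set of 10 is {10}
Step 7: union(7, 9) -> merged; set of 7 now {7, 9}
Step 8: union(5, 15) -> merged; set of 5 now {5, 8, 13, 14, 15}
Step 9: union(13, 8) -> already same set; set of 13 now {5, 8, 13, 14, 15}
Step 10: union(15, 12) -> merged; set of 15 now {5, 8, 12, 13, 14, 15}
Step 11: find(5) -> no change; set of 5 is {5, 8, 12, 13, 14, 15}
Step 12: find(8) -> no change; set of 8 is {5, 8, 12, 13, 14, 15}
Step 13: find(15) -> no change; set of 15 is {5, 8, 12, 13, 14, 15}
Step 14: find(11) -> no change; set of 11 is {11}
Step 15: union(3, 15) -> merged; set of 3 now {3, 5, 8, 12, 13, 14, 15}
Step 16: find(11) -> no change; set of 11 is {11}
Step 17: union(14, 8) -> already same set; set of 14 now {3, 5, 8, 12, 13, 14, 15}
Step 18: union(1, 9) -> merged; set of 1 now {1, 7, 9}
Step 19: union(6, 14) -> merged; set of 6 now {3, 5, 6, 8, 12, 13, 14, 15}
Step 20: find(12) -> no change; set of 12 is {3, 5, 6, 8, 12, 13, 14, 15}
Step 21: find(6) -> no change; set of 6 is {3, 5, 6, 8, 12, 13, 14, 15}
Step 22: find(11) -> no change; set of 11 is {11}
Component of 9: {1, 7, 9}

Answer: 1, 7, 9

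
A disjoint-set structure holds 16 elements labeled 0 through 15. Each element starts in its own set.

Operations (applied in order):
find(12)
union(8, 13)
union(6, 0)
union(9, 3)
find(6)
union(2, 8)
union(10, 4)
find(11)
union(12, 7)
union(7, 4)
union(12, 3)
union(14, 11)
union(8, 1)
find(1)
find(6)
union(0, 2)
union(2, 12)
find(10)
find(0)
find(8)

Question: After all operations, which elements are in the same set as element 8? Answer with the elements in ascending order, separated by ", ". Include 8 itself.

Step 1: find(12) -> no change; set of 12 is {12}
Step 2: union(8, 13) -> merged; set of 8 now {8, 13}
Step 3: union(6, 0) -> merged; set of 6 now {0, 6}
Step 4: union(9, 3) -> merged; set of 9 now {3, 9}
Step 5: find(6) -> no change; set of 6 is {0, 6}
Step 6: union(2, 8) -> merged; set of 2 now {2, 8, 13}
Step 7: union(10, 4) -> merged; set of 10 now {4, 10}
Step 8: find(11) -> no change; set of 11 is {11}
Step 9: union(12, 7) -> merged; set of 12 now {7, 12}
Step 10: union(7, 4) -> merged; set of 7 now {4, 7, 10, 12}
Step 11: union(12, 3) -> merged; set of 12 now {3, 4, 7, 9, 10, 12}
Step 12: union(14, 11) -> merged; set of 14 now {11, 14}
Step 13: union(8, 1) -> merged; set of 8 now {1, 2, 8, 13}
Step 14: find(1) -> no change; set of 1 is {1, 2, 8, 13}
Step 15: find(6) -> no change; set of 6 is {0, 6}
Step 16: union(0, 2) -> merged; set of 0 now {0, 1, 2, 6, 8, 13}
Step 17: union(2, 12) -> merged; set of 2 now {0, 1, 2, 3, 4, 6, 7, 8, 9, 10, 12, 13}
Step 18: find(10) -> no change; set of 10 is {0, 1, 2, 3, 4, 6, 7, 8, 9, 10, 12, 13}
Step 19: find(0) -> no change; set of 0 is {0, 1, 2, 3, 4, 6, 7, 8, 9, 10, 12, 13}
Step 20: find(8) -> no change; set of 8 is {0, 1, 2, 3, 4, 6, 7, 8, 9, 10, 12, 13}
Component of 8: {0, 1, 2, 3, 4, 6, 7, 8, 9, 10, 12, 13}

Answer: 0, 1, 2, 3, 4, 6, 7, 8, 9, 10, 12, 13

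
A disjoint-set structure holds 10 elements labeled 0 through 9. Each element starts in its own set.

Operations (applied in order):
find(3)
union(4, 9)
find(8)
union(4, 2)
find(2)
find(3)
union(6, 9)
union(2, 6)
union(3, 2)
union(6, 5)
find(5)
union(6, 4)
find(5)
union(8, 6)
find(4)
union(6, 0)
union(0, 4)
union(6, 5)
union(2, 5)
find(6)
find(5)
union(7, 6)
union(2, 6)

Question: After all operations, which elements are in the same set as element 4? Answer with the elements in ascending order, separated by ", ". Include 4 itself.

Step 1: find(3) -> no change; set of 3 is {3}
Step 2: union(4, 9) -> merged; set of 4 now {4, 9}
Step 3: find(8) -> no change; set of 8 is {8}
Step 4: union(4, 2) -> merged; set of 4 now {2, 4, 9}
Step 5: find(2) -> no change; set of 2 is {2, 4, 9}
Step 6: find(3) -> no change; set of 3 is {3}
Step 7: union(6, 9) -> merged; set of 6 now {2, 4, 6, 9}
Step 8: union(2, 6) -> already same set; set of 2 now {2, 4, 6, 9}
Step 9: union(3, 2) -> merged; set of 3 now {2, 3, 4, 6, 9}
Step 10: union(6, 5) -> merged; set of 6 now {2, 3, 4, 5, 6, 9}
Step 11: find(5) -> no change; set of 5 is {2, 3, 4, 5, 6, 9}
Step 12: union(6, 4) -> already same set; set of 6 now {2, 3, 4, 5, 6, 9}
Step 13: find(5) -> no change; set of 5 is {2, 3, 4, 5, 6, 9}
Step 14: union(8, 6) -> merged; set of 8 now {2, 3, 4, 5, 6, 8, 9}
Step 15: find(4) -> no change; set of 4 is {2, 3, 4, 5, 6, 8, 9}
Step 16: union(6, 0) -> merged; set of 6 now {0, 2, 3, 4, 5, 6, 8, 9}
Step 17: union(0, 4) -> already same set; set of 0 now {0, 2, 3, 4, 5, 6, 8, 9}
Step 18: union(6, 5) -> already same set; set of 6 now {0, 2, 3, 4, 5, 6, 8, 9}
Step 19: union(2, 5) -> already same set; set of 2 now {0, 2, 3, 4, 5, 6, 8, 9}
Step 20: find(6) -> no change; set of 6 is {0, 2, 3, 4, 5, 6, 8, 9}
Step 21: find(5) -> no change; set of 5 is {0, 2, 3, 4, 5, 6, 8, 9}
Step 22: union(7, 6) -> merged; set of 7 now {0, 2, 3, 4, 5, 6, 7, 8, 9}
Step 23: union(2, 6) -> already same set; set of 2 now {0, 2, 3, 4, 5, 6, 7, 8, 9}
Component of 4: {0, 2, 3, 4, 5, 6, 7, 8, 9}

Answer: 0, 2, 3, 4, 5, 6, 7, 8, 9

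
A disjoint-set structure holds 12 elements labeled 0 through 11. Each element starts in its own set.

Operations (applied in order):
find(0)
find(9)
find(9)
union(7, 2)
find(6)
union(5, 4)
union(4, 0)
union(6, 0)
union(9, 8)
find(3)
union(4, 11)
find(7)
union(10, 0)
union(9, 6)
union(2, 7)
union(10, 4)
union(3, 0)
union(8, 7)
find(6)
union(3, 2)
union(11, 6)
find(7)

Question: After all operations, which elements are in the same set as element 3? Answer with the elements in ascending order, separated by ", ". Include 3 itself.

Answer: 0, 2, 3, 4, 5, 6, 7, 8, 9, 10, 11

Derivation:
Step 1: find(0) -> no change; set of 0 is {0}
Step 2: find(9) -> no change; set of 9 is {9}
Step 3: find(9) -> no change; set of 9 is {9}
Step 4: union(7, 2) -> merged; set of 7 now {2, 7}
Step 5: find(6) -> no change; set of 6 is {6}
Step 6: union(5, 4) -> merged; set of 5 now {4, 5}
Step 7: union(4, 0) -> merged; set of 4 now {0, 4, 5}
Step 8: union(6, 0) -> merged; set of 6 now {0, 4, 5, 6}
Step 9: union(9, 8) -> merged; set of 9 now {8, 9}
Step 10: find(3) -> no change; set of 3 is {3}
Step 11: union(4, 11) -> merged; set of 4 now {0, 4, 5, 6, 11}
Step 12: find(7) -> no change; set of 7 is {2, 7}
Step 13: union(10, 0) -> merged; set of 10 now {0, 4, 5, 6, 10, 11}
Step 14: union(9, 6) -> merged; set of 9 now {0, 4, 5, 6, 8, 9, 10, 11}
Step 15: union(2, 7) -> already same set; set of 2 now {2, 7}
Step 16: union(10, 4) -> already same set; set of 10 now {0, 4, 5, 6, 8, 9, 10, 11}
Step 17: union(3, 0) -> merged; set of 3 now {0, 3, 4, 5, 6, 8, 9, 10, 11}
Step 18: union(8, 7) -> merged; set of 8 now {0, 2, 3, 4, 5, 6, 7, 8, 9, 10, 11}
Step 19: find(6) -> no change; set of 6 is {0, 2, 3, 4, 5, 6, 7, 8, 9, 10, 11}
Step 20: union(3, 2) -> already same set; set of 3 now {0, 2, 3, 4, 5, 6, 7, 8, 9, 10, 11}
Step 21: union(11, 6) -> already same set; set of 11 now {0, 2, 3, 4, 5, 6, 7, 8, 9, 10, 11}
Step 22: find(7) -> no change; set of 7 is {0, 2, 3, 4, 5, 6, 7, 8, 9, 10, 11}
Component of 3: {0, 2, 3, 4, 5, 6, 7, 8, 9, 10, 11}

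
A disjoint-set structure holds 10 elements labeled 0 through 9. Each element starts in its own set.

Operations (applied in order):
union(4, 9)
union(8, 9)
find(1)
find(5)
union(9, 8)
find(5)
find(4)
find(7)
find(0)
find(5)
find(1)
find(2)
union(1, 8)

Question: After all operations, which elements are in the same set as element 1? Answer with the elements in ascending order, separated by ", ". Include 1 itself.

Answer: 1, 4, 8, 9

Derivation:
Step 1: union(4, 9) -> merged; set of 4 now {4, 9}
Step 2: union(8, 9) -> merged; set of 8 now {4, 8, 9}
Step 3: find(1) -> no change; set of 1 is {1}
Step 4: find(5) -> no change; set of 5 is {5}
Step 5: union(9, 8) -> already same set; set of 9 now {4, 8, 9}
Step 6: find(5) -> no change; set of 5 is {5}
Step 7: find(4) -> no change; set of 4 is {4, 8, 9}
Step 8: find(7) -> no change; set of 7 is {7}
Step 9: find(0) -> no change; set of 0 is {0}
Step 10: find(5) -> no change; set of 5 is {5}
Step 11: find(1) -> no change; set of 1 is {1}
Step 12: find(2) -> no change; set of 2 is {2}
Step 13: union(1, 8) -> merged; set of 1 now {1, 4, 8, 9}
Component of 1: {1, 4, 8, 9}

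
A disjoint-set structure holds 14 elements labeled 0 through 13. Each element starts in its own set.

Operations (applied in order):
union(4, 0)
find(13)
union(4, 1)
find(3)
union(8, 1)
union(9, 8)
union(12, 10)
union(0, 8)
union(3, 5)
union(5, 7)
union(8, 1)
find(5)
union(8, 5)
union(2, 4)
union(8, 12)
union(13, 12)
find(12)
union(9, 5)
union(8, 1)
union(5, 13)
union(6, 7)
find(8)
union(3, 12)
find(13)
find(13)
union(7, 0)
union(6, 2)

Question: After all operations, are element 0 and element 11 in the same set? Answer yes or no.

Answer: no

Derivation:
Step 1: union(4, 0) -> merged; set of 4 now {0, 4}
Step 2: find(13) -> no change; set of 13 is {13}
Step 3: union(4, 1) -> merged; set of 4 now {0, 1, 4}
Step 4: find(3) -> no change; set of 3 is {3}
Step 5: union(8, 1) -> merged; set of 8 now {0, 1, 4, 8}
Step 6: union(9, 8) -> merged; set of 9 now {0, 1, 4, 8, 9}
Step 7: union(12, 10) -> merged; set of 12 now {10, 12}
Step 8: union(0, 8) -> already same set; set of 0 now {0, 1, 4, 8, 9}
Step 9: union(3, 5) -> merged; set of 3 now {3, 5}
Step 10: union(5, 7) -> merged; set of 5 now {3, 5, 7}
Step 11: union(8, 1) -> already same set; set of 8 now {0, 1, 4, 8, 9}
Step 12: find(5) -> no change; set of 5 is {3, 5, 7}
Step 13: union(8, 5) -> merged; set of 8 now {0, 1, 3, 4, 5, 7, 8, 9}
Step 14: union(2, 4) -> merged; set of 2 now {0, 1, 2, 3, 4, 5, 7, 8, 9}
Step 15: union(8, 12) -> merged; set of 8 now {0, 1, 2, 3, 4, 5, 7, 8, 9, 10, 12}
Step 16: union(13, 12) -> merged; set of 13 now {0, 1, 2, 3, 4, 5, 7, 8, 9, 10, 12, 13}
Step 17: find(12) -> no change; set of 12 is {0, 1, 2, 3, 4, 5, 7, 8, 9, 10, 12, 13}
Step 18: union(9, 5) -> already same set; set of 9 now {0, 1, 2, 3, 4, 5, 7, 8, 9, 10, 12, 13}
Step 19: union(8, 1) -> already same set; set of 8 now {0, 1, 2, 3, 4, 5, 7, 8, 9, 10, 12, 13}
Step 20: union(5, 13) -> already same set; set of 5 now {0, 1, 2, 3, 4, 5, 7, 8, 9, 10, 12, 13}
Step 21: union(6, 7) -> merged; set of 6 now {0, 1, 2, 3, 4, 5, 6, 7, 8, 9, 10, 12, 13}
Step 22: find(8) -> no change; set of 8 is {0, 1, 2, 3, 4, 5, 6, 7, 8, 9, 10, 12, 13}
Step 23: union(3, 12) -> already same set; set of 3 now {0, 1, 2, 3, 4, 5, 6, 7, 8, 9, 10, 12, 13}
Step 24: find(13) -> no change; set of 13 is {0, 1, 2, 3, 4, 5, 6, 7, 8, 9, 10, 12, 13}
Step 25: find(13) -> no change; set of 13 is {0, 1, 2, 3, 4, 5, 6, 7, 8, 9, 10, 12, 13}
Step 26: union(7, 0) -> already same set; set of 7 now {0, 1, 2, 3, 4, 5, 6, 7, 8, 9, 10, 12, 13}
Step 27: union(6, 2) -> already same set; set of 6 now {0, 1, 2, 3, 4, 5, 6, 7, 8, 9, 10, 12, 13}
Set of 0: {0, 1, 2, 3, 4, 5, 6, 7, 8, 9, 10, 12, 13}; 11 is not a member.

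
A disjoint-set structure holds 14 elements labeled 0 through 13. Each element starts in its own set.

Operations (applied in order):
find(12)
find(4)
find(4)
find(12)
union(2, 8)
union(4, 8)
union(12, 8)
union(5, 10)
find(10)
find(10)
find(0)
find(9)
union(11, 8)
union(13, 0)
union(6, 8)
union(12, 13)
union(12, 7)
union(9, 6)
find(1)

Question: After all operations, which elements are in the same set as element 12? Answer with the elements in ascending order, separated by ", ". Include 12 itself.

Answer: 0, 2, 4, 6, 7, 8, 9, 11, 12, 13

Derivation:
Step 1: find(12) -> no change; set of 12 is {12}
Step 2: find(4) -> no change; set of 4 is {4}
Step 3: find(4) -> no change; set of 4 is {4}
Step 4: find(12) -> no change; set of 12 is {12}
Step 5: union(2, 8) -> merged; set of 2 now {2, 8}
Step 6: union(4, 8) -> merged; set of 4 now {2, 4, 8}
Step 7: union(12, 8) -> merged; set of 12 now {2, 4, 8, 12}
Step 8: union(5, 10) -> merged; set of 5 now {5, 10}
Step 9: find(10) -> no change; set of 10 is {5, 10}
Step 10: find(10) -> no change; set of 10 is {5, 10}
Step 11: find(0) -> no change; set of 0 is {0}
Step 12: find(9) -> no change; set of 9 is {9}
Step 13: union(11, 8) -> merged; set of 11 now {2, 4, 8, 11, 12}
Step 14: union(13, 0) -> merged; set of 13 now {0, 13}
Step 15: union(6, 8) -> merged; set of 6 now {2, 4, 6, 8, 11, 12}
Step 16: union(12, 13) -> merged; set of 12 now {0, 2, 4, 6, 8, 11, 12, 13}
Step 17: union(12, 7) -> merged; set of 12 now {0, 2, 4, 6, 7, 8, 11, 12, 13}
Step 18: union(9, 6) -> merged; set of 9 now {0, 2, 4, 6, 7, 8, 9, 11, 12, 13}
Step 19: find(1) -> no change; set of 1 is {1}
Component of 12: {0, 2, 4, 6, 7, 8, 9, 11, 12, 13}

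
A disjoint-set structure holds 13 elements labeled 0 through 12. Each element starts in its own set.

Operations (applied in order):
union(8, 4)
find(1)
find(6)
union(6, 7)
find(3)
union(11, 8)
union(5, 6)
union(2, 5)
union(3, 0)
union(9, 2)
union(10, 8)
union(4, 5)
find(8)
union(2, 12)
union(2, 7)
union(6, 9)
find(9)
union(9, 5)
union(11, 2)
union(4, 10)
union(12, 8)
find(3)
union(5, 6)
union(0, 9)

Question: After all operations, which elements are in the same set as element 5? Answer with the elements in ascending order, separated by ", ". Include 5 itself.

Answer: 0, 2, 3, 4, 5, 6, 7, 8, 9, 10, 11, 12

Derivation:
Step 1: union(8, 4) -> merged; set of 8 now {4, 8}
Step 2: find(1) -> no change; set of 1 is {1}
Step 3: find(6) -> no change; set of 6 is {6}
Step 4: union(6, 7) -> merged; set of 6 now {6, 7}
Step 5: find(3) -> no change; set of 3 is {3}
Step 6: union(11, 8) -> merged; set of 11 now {4, 8, 11}
Step 7: union(5, 6) -> merged; set of 5 now {5, 6, 7}
Step 8: union(2, 5) -> merged; set of 2 now {2, 5, 6, 7}
Step 9: union(3, 0) -> merged; set of 3 now {0, 3}
Step 10: union(9, 2) -> merged; set of 9 now {2, 5, 6, 7, 9}
Step 11: union(10, 8) -> merged; set of 10 now {4, 8, 10, 11}
Step 12: union(4, 5) -> merged; set of 4 now {2, 4, 5, 6, 7, 8, 9, 10, 11}
Step 13: find(8) -> no change; set of 8 is {2, 4, 5, 6, 7, 8, 9, 10, 11}
Step 14: union(2, 12) -> merged; set of 2 now {2, 4, 5, 6, 7, 8, 9, 10, 11, 12}
Step 15: union(2, 7) -> already same set; set of 2 now {2, 4, 5, 6, 7, 8, 9, 10, 11, 12}
Step 16: union(6, 9) -> already same set; set of 6 now {2, 4, 5, 6, 7, 8, 9, 10, 11, 12}
Step 17: find(9) -> no change; set of 9 is {2, 4, 5, 6, 7, 8, 9, 10, 11, 12}
Step 18: union(9, 5) -> already same set; set of 9 now {2, 4, 5, 6, 7, 8, 9, 10, 11, 12}
Step 19: union(11, 2) -> already same set; set of 11 now {2, 4, 5, 6, 7, 8, 9, 10, 11, 12}
Step 20: union(4, 10) -> already same set; set of 4 now {2, 4, 5, 6, 7, 8, 9, 10, 11, 12}
Step 21: union(12, 8) -> already same set; set of 12 now {2, 4, 5, 6, 7, 8, 9, 10, 11, 12}
Step 22: find(3) -> no change; set of 3 is {0, 3}
Step 23: union(5, 6) -> already same set; set of 5 now {2, 4, 5, 6, 7, 8, 9, 10, 11, 12}
Step 24: union(0, 9) -> merged; set of 0 now {0, 2, 3, 4, 5, 6, 7, 8, 9, 10, 11, 12}
Component of 5: {0, 2, 3, 4, 5, 6, 7, 8, 9, 10, 11, 12}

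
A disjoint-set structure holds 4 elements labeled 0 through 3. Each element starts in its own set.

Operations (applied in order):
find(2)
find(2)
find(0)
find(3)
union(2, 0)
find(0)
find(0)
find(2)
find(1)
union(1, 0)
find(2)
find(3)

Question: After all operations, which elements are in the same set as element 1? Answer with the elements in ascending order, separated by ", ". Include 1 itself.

Step 1: find(2) -> no change; set of 2 is {2}
Step 2: find(2) -> no change; set of 2 is {2}
Step 3: find(0) -> no change; set of 0 is {0}
Step 4: find(3) -> no change; set of 3 is {3}
Step 5: union(2, 0) -> merged; set of 2 now {0, 2}
Step 6: find(0) -> no change; set of 0 is {0, 2}
Step 7: find(0) -> no change; set of 0 is {0, 2}
Step 8: find(2) -> no change; set of 2 is {0, 2}
Step 9: find(1) -> no change; set of 1 is {1}
Step 10: union(1, 0) -> merged; set of 1 now {0, 1, 2}
Step 11: find(2) -> no change; set of 2 is {0, 1, 2}
Step 12: find(3) -> no change; set of 3 is {3}
Component of 1: {0, 1, 2}

Answer: 0, 1, 2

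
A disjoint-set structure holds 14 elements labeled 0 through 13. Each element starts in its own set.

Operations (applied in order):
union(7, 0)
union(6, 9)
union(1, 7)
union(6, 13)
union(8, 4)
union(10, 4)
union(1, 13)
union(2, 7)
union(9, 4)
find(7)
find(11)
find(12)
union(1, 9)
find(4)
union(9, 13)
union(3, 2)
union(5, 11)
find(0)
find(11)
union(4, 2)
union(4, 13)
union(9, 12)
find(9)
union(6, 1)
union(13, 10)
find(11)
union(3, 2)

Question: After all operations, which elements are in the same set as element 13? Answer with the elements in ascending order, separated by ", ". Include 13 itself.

Answer: 0, 1, 2, 3, 4, 6, 7, 8, 9, 10, 12, 13

Derivation:
Step 1: union(7, 0) -> merged; set of 7 now {0, 7}
Step 2: union(6, 9) -> merged; set of 6 now {6, 9}
Step 3: union(1, 7) -> merged; set of 1 now {0, 1, 7}
Step 4: union(6, 13) -> merged; set of 6 now {6, 9, 13}
Step 5: union(8, 4) -> merged; set of 8 now {4, 8}
Step 6: union(10, 4) -> merged; set of 10 now {4, 8, 10}
Step 7: union(1, 13) -> merged; set of 1 now {0, 1, 6, 7, 9, 13}
Step 8: union(2, 7) -> merged; set of 2 now {0, 1, 2, 6, 7, 9, 13}
Step 9: union(9, 4) -> merged; set of 9 now {0, 1, 2, 4, 6, 7, 8, 9, 10, 13}
Step 10: find(7) -> no change; set of 7 is {0, 1, 2, 4, 6, 7, 8, 9, 10, 13}
Step 11: find(11) -> no change; set of 11 is {11}
Step 12: find(12) -> no change; set of 12 is {12}
Step 13: union(1, 9) -> already same set; set of 1 now {0, 1, 2, 4, 6, 7, 8, 9, 10, 13}
Step 14: find(4) -> no change; set of 4 is {0, 1, 2, 4, 6, 7, 8, 9, 10, 13}
Step 15: union(9, 13) -> already same set; set of 9 now {0, 1, 2, 4, 6, 7, 8, 9, 10, 13}
Step 16: union(3, 2) -> merged; set of 3 now {0, 1, 2, 3, 4, 6, 7, 8, 9, 10, 13}
Step 17: union(5, 11) -> merged; set of 5 now {5, 11}
Step 18: find(0) -> no change; set of 0 is {0, 1, 2, 3, 4, 6, 7, 8, 9, 10, 13}
Step 19: find(11) -> no change; set of 11 is {5, 11}
Step 20: union(4, 2) -> already same set; set of 4 now {0, 1, 2, 3, 4, 6, 7, 8, 9, 10, 13}
Step 21: union(4, 13) -> already same set; set of 4 now {0, 1, 2, 3, 4, 6, 7, 8, 9, 10, 13}
Step 22: union(9, 12) -> merged; set of 9 now {0, 1, 2, 3, 4, 6, 7, 8, 9, 10, 12, 13}
Step 23: find(9) -> no change; set of 9 is {0, 1, 2, 3, 4, 6, 7, 8, 9, 10, 12, 13}
Step 24: union(6, 1) -> already same set; set of 6 now {0, 1, 2, 3, 4, 6, 7, 8, 9, 10, 12, 13}
Step 25: union(13, 10) -> already same set; set of 13 now {0, 1, 2, 3, 4, 6, 7, 8, 9, 10, 12, 13}
Step 26: find(11) -> no change; set of 11 is {5, 11}
Step 27: union(3, 2) -> already same set; set of 3 now {0, 1, 2, 3, 4, 6, 7, 8, 9, 10, 12, 13}
Component of 13: {0, 1, 2, 3, 4, 6, 7, 8, 9, 10, 12, 13}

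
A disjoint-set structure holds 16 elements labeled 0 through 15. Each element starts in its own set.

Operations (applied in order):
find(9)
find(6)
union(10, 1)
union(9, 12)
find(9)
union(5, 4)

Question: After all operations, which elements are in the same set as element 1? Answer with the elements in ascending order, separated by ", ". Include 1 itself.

Step 1: find(9) -> no change; set of 9 is {9}
Step 2: find(6) -> no change; set of 6 is {6}
Step 3: union(10, 1) -> merged; set of 10 now {1, 10}
Step 4: union(9, 12) -> merged; set of 9 now {9, 12}
Step 5: find(9) -> no change; set of 9 is {9, 12}
Step 6: union(5, 4) -> merged; set of 5 now {4, 5}
Component of 1: {1, 10}

Answer: 1, 10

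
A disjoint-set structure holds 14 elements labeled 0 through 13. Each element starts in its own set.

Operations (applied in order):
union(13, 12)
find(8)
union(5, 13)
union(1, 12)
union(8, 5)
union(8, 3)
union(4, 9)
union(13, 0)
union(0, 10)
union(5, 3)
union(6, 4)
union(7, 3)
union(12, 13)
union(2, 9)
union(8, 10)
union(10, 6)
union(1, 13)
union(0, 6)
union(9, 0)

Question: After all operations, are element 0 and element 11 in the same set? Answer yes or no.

Step 1: union(13, 12) -> merged; set of 13 now {12, 13}
Step 2: find(8) -> no change; set of 8 is {8}
Step 3: union(5, 13) -> merged; set of 5 now {5, 12, 13}
Step 4: union(1, 12) -> merged; set of 1 now {1, 5, 12, 13}
Step 5: union(8, 5) -> merged; set of 8 now {1, 5, 8, 12, 13}
Step 6: union(8, 3) -> merged; set of 8 now {1, 3, 5, 8, 12, 13}
Step 7: union(4, 9) -> merged; set of 4 now {4, 9}
Step 8: union(13, 0) -> merged; set of 13 now {0, 1, 3, 5, 8, 12, 13}
Step 9: union(0, 10) -> merged; set of 0 now {0, 1, 3, 5, 8, 10, 12, 13}
Step 10: union(5, 3) -> already same set; set of 5 now {0, 1, 3, 5, 8, 10, 12, 13}
Step 11: union(6, 4) -> merged; set of 6 now {4, 6, 9}
Step 12: union(7, 3) -> merged; set of 7 now {0, 1, 3, 5, 7, 8, 10, 12, 13}
Step 13: union(12, 13) -> already same set; set of 12 now {0, 1, 3, 5, 7, 8, 10, 12, 13}
Step 14: union(2, 9) -> merged; set of 2 now {2, 4, 6, 9}
Step 15: union(8, 10) -> already same set; set of 8 now {0, 1, 3, 5, 7, 8, 10, 12, 13}
Step 16: union(10, 6) -> merged; set of 10 now {0, 1, 2, 3, 4, 5, 6, 7, 8, 9, 10, 12, 13}
Step 17: union(1, 13) -> already same set; set of 1 now {0, 1, 2, 3, 4, 5, 6, 7, 8, 9, 10, 12, 13}
Step 18: union(0, 6) -> already same set; set of 0 now {0, 1, 2, 3, 4, 5, 6, 7, 8, 9, 10, 12, 13}
Step 19: union(9, 0) -> already same set; set of 9 now {0, 1, 2, 3, 4, 5, 6, 7, 8, 9, 10, 12, 13}
Set of 0: {0, 1, 2, 3, 4, 5, 6, 7, 8, 9, 10, 12, 13}; 11 is not a member.

Answer: no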